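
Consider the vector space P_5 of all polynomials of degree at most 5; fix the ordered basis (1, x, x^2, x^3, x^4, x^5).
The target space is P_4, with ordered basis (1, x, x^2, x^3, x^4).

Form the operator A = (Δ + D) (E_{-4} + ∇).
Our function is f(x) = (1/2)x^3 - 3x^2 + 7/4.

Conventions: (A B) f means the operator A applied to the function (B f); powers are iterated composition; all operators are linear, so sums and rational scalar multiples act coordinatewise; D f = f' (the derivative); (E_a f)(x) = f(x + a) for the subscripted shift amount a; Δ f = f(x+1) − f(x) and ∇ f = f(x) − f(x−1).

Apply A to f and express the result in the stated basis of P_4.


E_{-4} f = (1/2)x^3 - 9x^2 + 48x - 313/4
∇ f = (3/2)x^2 - (15/2)x + 7/2
(E_{-4} + ∇) f = (1/2)x^3 - (15/2)x^2 + (81/2)x - 299/4
Δ (E_{-4} + ∇) f = (3/2)x^2 - (27/2)x + 67/2
D (E_{-4} + ∇) f = (3/2)x^2 - 15x + 81/2
(Δ + D) (E_{-4} + ∇) f = 3x^2 - (57/2)x + 74

the result is g(x) = 3x^2 - (57/2)x + 74


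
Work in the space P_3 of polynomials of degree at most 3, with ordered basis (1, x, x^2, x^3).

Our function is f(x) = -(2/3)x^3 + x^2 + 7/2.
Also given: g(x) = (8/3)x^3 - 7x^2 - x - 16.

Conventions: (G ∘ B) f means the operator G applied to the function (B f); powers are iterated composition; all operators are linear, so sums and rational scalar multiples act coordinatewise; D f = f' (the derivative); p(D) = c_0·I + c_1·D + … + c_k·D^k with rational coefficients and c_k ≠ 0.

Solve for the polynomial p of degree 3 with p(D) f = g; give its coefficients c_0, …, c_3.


c_0 = -4, c_1 = 3/2, c_2 = 1, c_3 = 1

D^0 f = -(2/3)x^3 + x^2 + 7/2
D^1 f = -2x^2 + 2x
D^2 f = -4x + 2
D^3 f = -4
matching coefficients of g against c_0 f + c_1 Df + … from the top degree down determines the c_i
solution: c_0 = -4, c_1 = 3/2, c_2 = 1, c_3 = 1


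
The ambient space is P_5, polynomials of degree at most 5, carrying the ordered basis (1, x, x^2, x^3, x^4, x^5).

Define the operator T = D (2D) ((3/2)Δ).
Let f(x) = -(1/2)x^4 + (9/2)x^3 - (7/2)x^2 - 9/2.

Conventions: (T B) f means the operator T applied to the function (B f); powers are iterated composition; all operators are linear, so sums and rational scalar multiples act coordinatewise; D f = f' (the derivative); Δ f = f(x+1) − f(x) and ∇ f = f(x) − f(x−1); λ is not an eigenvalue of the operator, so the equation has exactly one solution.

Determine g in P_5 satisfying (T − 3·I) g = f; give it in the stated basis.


the image equals g(x) = (1/6)x^4 - (3/2)x^3 + (7/6)x^2 + 4x - 11/2

write g with unknown coordinates in the stated basis and equate coefficients in (T − 3·I) g = f
solving from the highest basis element down gives g = (1/6)x^4 - (3/2)x^3 + (7/6)x^2 + 4x - 11/2
check: T g = 12x - 21
so T g − 3·g = -(1/2)x^4 + (9/2)x^3 - (7/2)x^2 - 9/2 = f ✓


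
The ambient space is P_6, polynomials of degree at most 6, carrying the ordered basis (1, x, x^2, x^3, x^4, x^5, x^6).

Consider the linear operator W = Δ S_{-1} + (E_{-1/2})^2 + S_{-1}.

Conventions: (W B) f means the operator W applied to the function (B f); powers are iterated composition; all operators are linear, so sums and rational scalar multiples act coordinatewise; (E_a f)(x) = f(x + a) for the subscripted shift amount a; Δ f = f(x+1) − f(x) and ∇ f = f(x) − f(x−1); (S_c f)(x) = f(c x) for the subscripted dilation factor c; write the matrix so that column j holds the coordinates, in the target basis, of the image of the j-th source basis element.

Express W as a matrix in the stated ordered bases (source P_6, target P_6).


image of 1: 2
image of x: -2
image of x^2: 2x^2 + 2
image of x^3: -6x^2 - 2
image of x^4: 2x^4 + 12x^2 + 2
image of x^5: -10x^4 - 20x^2 - 2
image of x^6: 2x^6 + 30x^4 + 30x^2 + 2
each image's coordinates form column j of the matrix

the matrix is [[2, -2, 2, -2, 2, -2, 2]; [0, 0, 0, 0, 0, 0, 0]; [0, 0, 2, -6, 12, -20, 30]; [0, 0, 0, 0, 0, 0, 0]; [0, 0, 0, 0, 2, -10, 30]; [0, 0, 0, 0, 0, 0, 0]; [0, 0, 0, 0, 0, 0, 2]] (rows listed top to bottom)


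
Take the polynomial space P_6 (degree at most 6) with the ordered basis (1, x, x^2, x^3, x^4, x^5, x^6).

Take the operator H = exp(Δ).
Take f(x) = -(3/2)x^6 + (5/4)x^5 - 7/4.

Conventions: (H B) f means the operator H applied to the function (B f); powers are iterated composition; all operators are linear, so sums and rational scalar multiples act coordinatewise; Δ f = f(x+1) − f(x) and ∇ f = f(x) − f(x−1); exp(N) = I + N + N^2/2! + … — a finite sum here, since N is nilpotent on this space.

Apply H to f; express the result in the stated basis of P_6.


g(x) = -(3/2)x^6 - (31/4)x^5 - (155/4)x^4 - 125x^3 - 275x^2 - (1497/4)x - 965/4

order-1 term: -9x^5 - (65/4)x^4 - (35/2)x^3 - 10x^2 - (11/4)x - 1/4
order-2 term: -(45/2)x^4 - (155/2)x^3 - 120x^2 - (365/4)x - 111/4
order-3 term: -30x^3 - (245/2)x^2 - (375/2)x - 415/4
order-4 term: -(45/2)x^2 - (335/4)x - 85
order-5 term: -9x - 85/4
order-6 term: -3/2
the series for exp(Δ) f terminates at order 6
exp(Δ) f = -(3/2)x^6 - (31/4)x^5 - (155/4)x^4 - 125x^3 - 275x^2 - (1497/4)x - 965/4


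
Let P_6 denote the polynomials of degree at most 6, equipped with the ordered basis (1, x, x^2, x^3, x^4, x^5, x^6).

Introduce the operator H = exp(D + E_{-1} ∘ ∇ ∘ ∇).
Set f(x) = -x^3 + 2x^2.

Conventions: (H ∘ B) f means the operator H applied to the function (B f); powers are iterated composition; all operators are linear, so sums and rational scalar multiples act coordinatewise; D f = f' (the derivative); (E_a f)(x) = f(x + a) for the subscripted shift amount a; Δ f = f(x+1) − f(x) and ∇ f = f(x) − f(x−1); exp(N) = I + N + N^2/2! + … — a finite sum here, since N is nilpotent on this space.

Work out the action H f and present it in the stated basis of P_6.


order-1 term: -3x^2 - 2x + 16
order-2 term: -3x - 4
order-3 term: -1
the series for exp(D + E_{-1} ∘ ∇ ∘ ∇) f terminates at order 3
exp(D + E_{-1} ∘ ∇ ∘ ∇) f = -x^3 - x^2 - 5x + 11

g(x) = -x^3 - x^2 - 5x + 11


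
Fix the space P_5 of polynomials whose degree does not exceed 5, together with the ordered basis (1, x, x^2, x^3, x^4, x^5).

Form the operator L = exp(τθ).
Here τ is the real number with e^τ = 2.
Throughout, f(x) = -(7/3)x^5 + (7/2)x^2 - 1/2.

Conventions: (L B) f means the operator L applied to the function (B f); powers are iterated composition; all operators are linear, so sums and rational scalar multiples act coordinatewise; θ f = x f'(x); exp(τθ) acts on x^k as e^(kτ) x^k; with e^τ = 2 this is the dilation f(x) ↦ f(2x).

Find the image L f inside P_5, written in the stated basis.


the image equals g(x) = -(224/3)x^5 + 14x^2 - 1/2

exp(τθ) x^k = e^(kτ) x^k; with e^τ = 2 this sends x^k to 2^k x^k
x^2 ↦ 4 x^2
x^5 ↦ 32 x^5
applying this coordinatewise to f: exp(τθ) f = -(224/3)x^5 + 14x^2 - 1/2


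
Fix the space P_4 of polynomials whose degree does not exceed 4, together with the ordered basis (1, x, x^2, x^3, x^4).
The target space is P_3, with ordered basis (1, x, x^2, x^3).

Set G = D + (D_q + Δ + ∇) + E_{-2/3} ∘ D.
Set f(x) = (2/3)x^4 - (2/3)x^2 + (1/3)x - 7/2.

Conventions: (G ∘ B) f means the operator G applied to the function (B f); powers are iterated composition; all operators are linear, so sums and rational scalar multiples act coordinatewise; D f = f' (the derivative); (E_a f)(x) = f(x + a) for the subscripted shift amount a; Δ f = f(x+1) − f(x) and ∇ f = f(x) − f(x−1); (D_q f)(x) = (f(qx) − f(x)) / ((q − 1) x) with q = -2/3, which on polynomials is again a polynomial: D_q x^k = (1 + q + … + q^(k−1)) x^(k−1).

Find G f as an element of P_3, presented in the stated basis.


D f = (8/3)x^3 - (4/3)x + 1/3
D_q f = (26/81)x^3 - (2/9)x + 1/3
Δ f = (8/3)x^3 + 4x^2 + (4/3)x + 1/3
∇ f = (8/3)x^3 - 4x^2 + (4/3)x + 1/3
(D_q + Δ + ∇) f = (458/81)x^3 + (22/9)x + 1
D f = (8/3)x^3 - (4/3)x + 1/3
E_{-2/3} D f = (8/3)x^3 - (16/3)x^2 + (20/9)x + 35/81
(D + (D_q + Δ + ∇) + E_{-2/3} ∘ D) f = (890/81)x^3 - (16/3)x^2 + (10/3)x + 143/81

the image equals g(x) = (890/81)x^3 - (16/3)x^2 + (10/3)x + 143/81


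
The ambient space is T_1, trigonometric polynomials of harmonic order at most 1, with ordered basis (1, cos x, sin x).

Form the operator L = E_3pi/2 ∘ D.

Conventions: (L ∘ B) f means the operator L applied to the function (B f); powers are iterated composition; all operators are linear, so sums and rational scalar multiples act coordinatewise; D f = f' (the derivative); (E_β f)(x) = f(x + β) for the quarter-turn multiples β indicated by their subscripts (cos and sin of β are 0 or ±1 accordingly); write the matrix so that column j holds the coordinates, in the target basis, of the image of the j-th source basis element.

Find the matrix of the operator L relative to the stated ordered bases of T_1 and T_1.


the matrix is [[0, 0, 0]; [0, 1, 0]; [0, 0, 1]] (rows listed top to bottom)

image of 1: 0
image of cos x: cos x
image of sin x: sin x
each image's coordinates form column j of the matrix


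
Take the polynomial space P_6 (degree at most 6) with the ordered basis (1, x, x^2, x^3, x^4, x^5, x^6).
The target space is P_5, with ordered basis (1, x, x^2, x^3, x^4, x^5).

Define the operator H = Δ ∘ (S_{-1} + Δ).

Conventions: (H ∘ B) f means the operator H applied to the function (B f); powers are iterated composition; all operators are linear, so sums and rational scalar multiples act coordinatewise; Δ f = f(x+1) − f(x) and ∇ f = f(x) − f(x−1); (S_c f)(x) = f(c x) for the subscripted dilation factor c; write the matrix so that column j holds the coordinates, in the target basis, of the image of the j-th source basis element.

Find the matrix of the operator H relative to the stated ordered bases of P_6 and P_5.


the matrix is [[0, -1, 3, 5, 15, 29, 63]; [0, 0, 2, 3, 28, 65, 186]; [0, 0, 0, -3, 18, 50, 225]; [0, 0, 0, 0, 4, 10, 140]; [0, 0, 0, 0, 0, -5, 45]; [0, 0, 0, 0, 0, 0, 6]] (rows listed top to bottom)

image of 1: 0
image of x: -1
image of x^2: 2x + 3
image of x^3: -3x^2 + 3x + 5
image of x^4: 4x^3 + 18x^2 + 28x + 15
image of x^5: -5x^4 + 10x^3 + 50x^2 + 65x + 29
image of x^6: 6x^5 + 45x^4 + 140x^3 + 225x^2 + 186x + 63
each image's coordinates form column j of the matrix


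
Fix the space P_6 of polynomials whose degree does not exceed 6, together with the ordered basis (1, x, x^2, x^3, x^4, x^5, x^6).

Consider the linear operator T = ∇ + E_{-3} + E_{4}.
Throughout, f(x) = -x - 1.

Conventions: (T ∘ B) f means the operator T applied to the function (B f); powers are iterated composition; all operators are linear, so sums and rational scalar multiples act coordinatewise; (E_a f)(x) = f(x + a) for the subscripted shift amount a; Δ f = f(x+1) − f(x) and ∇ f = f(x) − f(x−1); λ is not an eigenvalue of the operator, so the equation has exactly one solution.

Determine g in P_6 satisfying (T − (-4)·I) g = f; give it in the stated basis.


the image equals g(x) = -(1/6)x - 1/9

write g with unknown coordinates in the stated basis and equate coefficients in (T − (-4)·I) g = f
solving from the highest basis element down gives g = -(1/6)x - 1/9
check: T g = -(1/3)x - 5/9
so T g − (-4)·g = -x - 1 = f ✓


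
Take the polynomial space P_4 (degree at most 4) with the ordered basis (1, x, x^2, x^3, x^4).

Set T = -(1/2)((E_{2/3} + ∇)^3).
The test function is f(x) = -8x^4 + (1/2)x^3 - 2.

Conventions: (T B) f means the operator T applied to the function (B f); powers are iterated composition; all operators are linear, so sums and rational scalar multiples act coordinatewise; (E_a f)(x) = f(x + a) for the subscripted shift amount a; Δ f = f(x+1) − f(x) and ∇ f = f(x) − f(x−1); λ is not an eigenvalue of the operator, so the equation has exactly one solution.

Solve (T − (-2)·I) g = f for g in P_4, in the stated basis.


write g with unknown coordinates in the stated basis and equate coefficients in (T − (-2)·I) g = f
solving from the highest basis element down gives g = -(16/3)x^4 - (317/9)x^3 - (3025/9)x^2 - (47395/27)x - 129131/27
check: T g = (8/3)x^4 + (1277/18)x^3 + (6050/9)x^2 + (94790/27)x + 258208/27
so T g − (-2)·g = -8x^4 + (1/2)x^3 - 2 = f ✓

the image equals g(x) = -(16/3)x^4 - (317/9)x^3 - (3025/9)x^2 - (47395/27)x - 129131/27


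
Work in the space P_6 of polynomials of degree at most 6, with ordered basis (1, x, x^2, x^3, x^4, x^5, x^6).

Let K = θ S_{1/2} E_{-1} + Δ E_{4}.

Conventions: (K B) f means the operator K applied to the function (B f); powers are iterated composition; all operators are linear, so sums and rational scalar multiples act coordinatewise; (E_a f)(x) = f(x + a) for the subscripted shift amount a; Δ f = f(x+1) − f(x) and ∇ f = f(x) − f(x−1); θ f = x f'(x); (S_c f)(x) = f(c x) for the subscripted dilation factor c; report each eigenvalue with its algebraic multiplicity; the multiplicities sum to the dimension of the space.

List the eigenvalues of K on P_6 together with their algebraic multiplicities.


image of 1: 0
image of x: (1/2)x + 1
image of x^2: (1/2)x^2 + x + 9
image of x^3: (3/8)x^3 + (3/2)x^2 + (57/2)x + 61
image of x^4: (1/4)x^4 + (5/2)x^3 + 57x^2 + 242x + 369
image of x^5: (5/32)x^5 + (15/4)x^4 + (375/4)x^3 + 605x^2 + (3695/2)x + 2101
image of x^6: (3/32)x^6 + (81/16)x^5 + (555/4)x^4 + (2425/2)x^3 + (11085/2)x^2 + 12603x + 11529
the matrix is upper triangular; its diagonal is (0, 1/2, 1/2, 3/8, 1/4, 5/32, 3/32)
for a triangular matrix the eigenvalues are the diagonal entries, with algebraic multiplicity their repetition count

λ = 0 (multiplicity 1), λ = 3/32 (multiplicity 1), λ = 5/32 (multiplicity 1), λ = 1/4 (multiplicity 1), λ = 3/8 (multiplicity 1), λ = 1/2 (multiplicity 2)


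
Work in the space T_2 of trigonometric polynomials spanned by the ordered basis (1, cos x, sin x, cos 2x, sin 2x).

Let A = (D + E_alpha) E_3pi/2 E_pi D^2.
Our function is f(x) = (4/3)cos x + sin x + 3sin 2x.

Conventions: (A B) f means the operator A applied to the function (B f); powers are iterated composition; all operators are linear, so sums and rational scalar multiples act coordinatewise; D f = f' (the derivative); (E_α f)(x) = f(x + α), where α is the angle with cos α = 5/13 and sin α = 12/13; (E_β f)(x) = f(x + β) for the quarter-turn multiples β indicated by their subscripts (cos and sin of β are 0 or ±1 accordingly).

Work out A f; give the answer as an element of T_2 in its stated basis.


g(x) = (85/39)cos x + (95/39)sin x + (5496/169)cos 2x - (1428/169)sin 2x

D f = cos x - (4/3)sin x + 6cos 2x
D D f = -(4/3)cos x - sin x - 12sin 2x
E_pi D^2 f = (4/3)cos x + sin x - 12sin 2x
E_3pi/2 E_pi D^2 f = -cos x + (4/3)sin x + 12sin 2x
D (E_3pi/2 E_pi) D^2 f = (4/3)cos x + sin x + 24cos 2x
E_alpha (E_3pi/2 E_pi) D^2 f = (11/13)cos x + (56/39)sin x + (1440/169)cos 2x - (1428/169)sin 2x
(D + E_alpha) (E_3pi/2 E_pi) D^2 f = (85/39)cos x + (95/39)sin x + (5496/169)cos 2x - (1428/169)sin 2x


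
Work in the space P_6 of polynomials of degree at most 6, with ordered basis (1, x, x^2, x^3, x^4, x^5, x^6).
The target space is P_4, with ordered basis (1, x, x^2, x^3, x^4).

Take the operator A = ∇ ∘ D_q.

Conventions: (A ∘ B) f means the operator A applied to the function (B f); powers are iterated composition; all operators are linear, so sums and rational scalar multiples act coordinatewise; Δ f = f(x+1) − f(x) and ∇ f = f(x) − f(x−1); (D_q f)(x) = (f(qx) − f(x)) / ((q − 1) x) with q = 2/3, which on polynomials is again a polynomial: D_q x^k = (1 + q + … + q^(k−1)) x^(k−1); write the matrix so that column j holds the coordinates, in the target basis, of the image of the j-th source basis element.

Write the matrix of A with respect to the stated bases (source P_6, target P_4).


image of 1: 0
image of x: 0
image of x^2: 5/3
image of x^3: (38/9)x - 19/9
image of x^4: (65/9)x^2 - (65/9)x + 65/27
image of x^5: (844/81)x^3 - (422/27)x^2 + (844/81)x - 211/81
image of x^6: (3325/243)x^4 - (6650/243)x^3 + (6650/243)x^2 - (3325/243)x + 665/243
each image's coordinates form column j of the matrix

the matrix is [[0, 0, 5/3, -19/9, 65/27, -211/81, 665/243]; [0, 0, 0, 38/9, -65/9, 844/81, -3325/243]; [0, 0, 0, 0, 65/9, -422/27, 6650/243]; [0, 0, 0, 0, 0, 844/81, -6650/243]; [0, 0, 0, 0, 0, 0, 3325/243]] (rows listed top to bottom)


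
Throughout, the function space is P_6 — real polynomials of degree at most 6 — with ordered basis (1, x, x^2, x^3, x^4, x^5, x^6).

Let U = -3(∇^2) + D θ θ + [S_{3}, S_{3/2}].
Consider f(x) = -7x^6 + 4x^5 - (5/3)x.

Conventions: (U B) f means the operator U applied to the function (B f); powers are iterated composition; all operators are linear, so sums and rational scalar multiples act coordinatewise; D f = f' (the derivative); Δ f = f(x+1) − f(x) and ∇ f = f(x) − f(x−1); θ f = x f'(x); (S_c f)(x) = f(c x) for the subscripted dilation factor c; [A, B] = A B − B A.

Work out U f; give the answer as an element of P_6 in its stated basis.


∇ f = -42x^5 + 125x^4 - 180x^3 + 145x^2 - 62x + 28/3
∇ ∇ f = -210x^4 + 920x^3 - 1710x^2 + 1540x - 554
(-3(∇^2)) f = 630x^4 - 2760x^3 + 5130x^2 - 4620x + 1662
θ f = -42x^6 + 20x^5 - (5/3)x
θ θ f = -252x^6 + 100x^5 - (5/3)x
D θ θ f = -1512x^5 + 500x^4 - 5/3
S_{3/2} f = -(5103/64)x^6 + (243/8)x^5 - (5/2)x
S_{3} S_{3/2} f = -(3720087/64)x^6 + (59049/8)x^5 - (15/2)x
S_{3} f = -5103x^6 + 972x^5 - 5x
S_{3/2} S_{3} f = -(3720087/64)x^6 + (59049/8)x^5 - (15/2)x
[S_{3}, S_{3/2}] f = 0
(-3(∇^2) + D θ θ + [S_{3}, S_{3/2}]) f = -1512x^5 + 1130x^4 - 2760x^3 + 5130x^2 - 4620x + 4981/3

the image equals g(x) = -1512x^5 + 1130x^4 - 2760x^3 + 5130x^2 - 4620x + 4981/3


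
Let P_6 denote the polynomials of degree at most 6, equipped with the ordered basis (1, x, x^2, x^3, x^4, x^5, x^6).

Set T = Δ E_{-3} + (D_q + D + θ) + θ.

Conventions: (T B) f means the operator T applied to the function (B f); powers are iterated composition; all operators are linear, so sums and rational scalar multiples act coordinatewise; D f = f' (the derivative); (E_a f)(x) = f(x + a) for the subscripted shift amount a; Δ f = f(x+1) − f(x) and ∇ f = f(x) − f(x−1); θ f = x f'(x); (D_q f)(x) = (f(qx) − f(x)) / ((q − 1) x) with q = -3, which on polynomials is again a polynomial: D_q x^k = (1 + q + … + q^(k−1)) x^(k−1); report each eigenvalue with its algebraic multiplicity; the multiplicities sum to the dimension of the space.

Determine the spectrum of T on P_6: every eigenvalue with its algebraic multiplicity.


image of 1: 0
image of x: 2x + 3
image of x^2: 4x^2 + 2x - 5
image of x^3: 6x^3 + 13x^2 - 15x + 19
image of x^4: 8x^4 - 12x^3 - 30x^2 + 76x - 65
image of x^5: 10x^5 + 71x^4 - 50x^3 + 190x^2 - 325x + 211
image of x^6: 12x^6 - 170x^5 - 75x^4 + 380x^3 - 975x^2 + 1266x - 665
the matrix is upper triangular; its diagonal is (0, 2, 4, 6, 8, 10, 12)
for a triangular matrix the eigenvalues are the diagonal entries, with algebraic multiplicity their repetition count

λ = 0 (multiplicity 1), λ = 2 (multiplicity 1), λ = 4 (multiplicity 1), λ = 6 (multiplicity 1), λ = 8 (multiplicity 1), λ = 10 (multiplicity 1), λ = 12 (multiplicity 1)


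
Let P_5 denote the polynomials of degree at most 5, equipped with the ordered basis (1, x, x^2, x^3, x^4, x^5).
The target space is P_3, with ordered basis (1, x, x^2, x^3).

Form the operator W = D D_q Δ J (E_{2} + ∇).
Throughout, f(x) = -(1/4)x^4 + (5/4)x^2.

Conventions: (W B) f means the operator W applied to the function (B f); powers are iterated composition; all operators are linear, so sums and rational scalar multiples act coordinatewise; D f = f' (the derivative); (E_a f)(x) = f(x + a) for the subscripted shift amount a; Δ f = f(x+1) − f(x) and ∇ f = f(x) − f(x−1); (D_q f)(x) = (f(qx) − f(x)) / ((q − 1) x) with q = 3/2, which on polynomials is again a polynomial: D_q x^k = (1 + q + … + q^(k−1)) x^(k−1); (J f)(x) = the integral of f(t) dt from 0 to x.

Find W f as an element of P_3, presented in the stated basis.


the image equals g(x) = -(195/32)x^2 - (133/4)x - 165/8

E_{2} f = -(1/4)x^4 - 2x^3 - (19/4)x^2 - 3x + 1
∇ f = -x^3 + (3/2)x^2 + (3/2)x - 1
(E_{2} + ∇) f = -(1/4)x^4 - 3x^3 - (13/4)x^2 - (3/2)x
J (E_{2} + ∇) f = -(1/20)x^5 - (3/4)x^4 - (13/12)x^3 - (3/4)x^2
Δ J (E_{2} + ∇) f = -(1/4)x^4 - (7/2)x^3 - (33/4)x^2 - 8x - 79/30
D_q Δ J (E_{2} + ∇) f = -(65/32)x^3 - (133/8)x^2 - (165/8)x - 8
D D_q Δ J (E_{2} + ∇) f = -(195/32)x^2 - (133/4)x - 165/8


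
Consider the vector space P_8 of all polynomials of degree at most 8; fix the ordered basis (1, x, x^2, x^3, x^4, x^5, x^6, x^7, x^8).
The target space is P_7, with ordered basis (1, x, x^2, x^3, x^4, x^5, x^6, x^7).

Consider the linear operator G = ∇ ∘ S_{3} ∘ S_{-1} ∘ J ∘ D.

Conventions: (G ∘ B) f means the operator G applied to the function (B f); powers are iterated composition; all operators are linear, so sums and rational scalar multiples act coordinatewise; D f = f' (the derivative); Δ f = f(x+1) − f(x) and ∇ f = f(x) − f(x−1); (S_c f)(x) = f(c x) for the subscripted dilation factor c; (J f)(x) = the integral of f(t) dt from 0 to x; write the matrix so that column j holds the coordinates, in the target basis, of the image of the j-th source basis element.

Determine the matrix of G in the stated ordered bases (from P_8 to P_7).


image of 1: 0
image of x: -3
image of x^2: 18x - 9
image of x^3: -81x^2 + 81x - 27
image of x^4: 324x^3 - 486x^2 + 324x - 81
image of x^5: -1215x^4 + 2430x^3 - 2430x^2 + 1215x - 243
image of x^6: 4374x^5 - 10935x^4 + 14580x^3 - 10935x^2 + 4374x - 729
image of x^7: -15309x^6 + 45927x^5 - 76545x^4 + 76545x^3 - 45927x^2 + 15309x - 2187
image of x^8: 52488x^7 - 183708x^6 + 367416x^5 - 459270x^4 + 367416x^3 - 183708x^2 + 52488x - 6561
each image's coordinates form column j of the matrix

the matrix is [[0, -3, -9, -27, -81, -243, -729, -2187, -6561]; [0, 0, 18, 81, 324, 1215, 4374, 15309, 52488]; [0, 0, 0, -81, -486, -2430, -10935, -45927, -183708]; [0, 0, 0, 0, 324, 2430, 14580, 76545, 367416]; [0, 0, 0, 0, 0, -1215, -10935, -76545, -459270]; [0, 0, 0, 0, 0, 0, 4374, 45927, 367416]; [0, 0, 0, 0, 0, 0, 0, -15309, -183708]; [0, 0, 0, 0, 0, 0, 0, 0, 52488]] (rows listed top to bottom)


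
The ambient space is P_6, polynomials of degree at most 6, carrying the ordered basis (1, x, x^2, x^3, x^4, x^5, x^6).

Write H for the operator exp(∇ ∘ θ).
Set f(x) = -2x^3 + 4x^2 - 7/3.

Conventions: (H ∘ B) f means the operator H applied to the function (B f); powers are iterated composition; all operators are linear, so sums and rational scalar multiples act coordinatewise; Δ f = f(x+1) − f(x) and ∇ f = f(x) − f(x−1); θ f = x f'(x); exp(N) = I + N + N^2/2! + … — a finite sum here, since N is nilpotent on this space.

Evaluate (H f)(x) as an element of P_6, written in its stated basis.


g(x) = -2x^3 - 14x^2 - 2x + 20/3

order-1 term: -18x^2 + 34x - 14
order-2 term: -36x + 35
order-3 term: -12
the series for exp(∇ ∘ θ) f terminates at order 3
exp(∇ ∘ θ) f = -2x^3 - 14x^2 - 2x + 20/3


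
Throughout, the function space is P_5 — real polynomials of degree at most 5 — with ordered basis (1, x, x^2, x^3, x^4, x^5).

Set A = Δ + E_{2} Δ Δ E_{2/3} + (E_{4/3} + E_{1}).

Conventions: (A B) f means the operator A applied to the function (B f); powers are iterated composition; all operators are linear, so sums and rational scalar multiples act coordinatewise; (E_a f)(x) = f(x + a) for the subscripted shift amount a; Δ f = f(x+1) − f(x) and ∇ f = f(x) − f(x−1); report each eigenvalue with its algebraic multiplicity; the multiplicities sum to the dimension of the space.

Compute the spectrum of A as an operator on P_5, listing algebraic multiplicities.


image of 1: 2
image of x: 2x + 10/3
image of x^2: 2x^2 + (20/3)x + 52/9
image of x^3: 2x^3 + 10x^2 + (52/3)x + 712/27
image of x^4: 2x^4 + (40/3)x^3 + (104/3)x^2 + (2848/27)x + 13648/81
image of x^5: 2x^5 + (50/3)x^4 + (520/9)x^3 + (7120/27)x^2 + (68240/81)x + 250000/243
the matrix is upper triangular; its diagonal is (2, 2, 2, 2, 2, 2)
for a triangular matrix the eigenvalues are the diagonal entries, with algebraic multiplicity their repetition count

λ = 2 (multiplicity 6)


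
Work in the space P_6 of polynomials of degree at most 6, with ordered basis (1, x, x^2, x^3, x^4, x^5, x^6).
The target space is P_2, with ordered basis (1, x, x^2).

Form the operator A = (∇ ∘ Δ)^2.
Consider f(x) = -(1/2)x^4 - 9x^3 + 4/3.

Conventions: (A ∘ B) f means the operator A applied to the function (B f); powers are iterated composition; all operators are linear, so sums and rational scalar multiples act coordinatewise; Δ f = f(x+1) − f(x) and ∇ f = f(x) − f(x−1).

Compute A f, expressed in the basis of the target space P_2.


the image equals g(x) = -12

Δ f = -2x^3 - 30x^2 - 29x - 19/2
∇ Δ f = -6x^2 - 54x - 1
Δ (∇ ∘ Δ) f = -12x - 60
∇ Δ (∇ ∘ Δ) f = -12


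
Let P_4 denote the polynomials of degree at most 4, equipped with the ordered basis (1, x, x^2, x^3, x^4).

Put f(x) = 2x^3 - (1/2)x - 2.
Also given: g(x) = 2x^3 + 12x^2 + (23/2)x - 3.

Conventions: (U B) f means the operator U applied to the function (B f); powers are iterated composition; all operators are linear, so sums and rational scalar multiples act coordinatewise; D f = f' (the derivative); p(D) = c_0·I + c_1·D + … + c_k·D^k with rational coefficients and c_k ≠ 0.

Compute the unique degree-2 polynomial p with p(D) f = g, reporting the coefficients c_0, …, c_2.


c_0 = 1, c_1 = 2, c_2 = 1

D^0 f = 2x^3 - (1/2)x - 2
D^1 f = 6x^2 - 1/2
D^2 f = 12x
matching coefficients of g against c_0 f + c_1 Df + … from the top degree down determines the c_i
solution: c_0 = 1, c_1 = 2, c_2 = 1


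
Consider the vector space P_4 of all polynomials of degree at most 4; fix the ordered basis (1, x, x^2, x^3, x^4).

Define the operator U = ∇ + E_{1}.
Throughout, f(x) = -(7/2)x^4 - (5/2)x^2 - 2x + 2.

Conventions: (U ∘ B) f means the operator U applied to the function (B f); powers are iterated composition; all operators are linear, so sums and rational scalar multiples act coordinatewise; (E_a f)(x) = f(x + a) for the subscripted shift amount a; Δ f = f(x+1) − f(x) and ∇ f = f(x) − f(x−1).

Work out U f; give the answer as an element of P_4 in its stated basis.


∇ f = -14x^3 + 21x^2 - 19x + 4
E_{1} f = -(7/2)x^4 - 14x^3 - (47/2)x^2 - 21x - 6
(∇ + E_{1}) f = -(7/2)x^4 - 28x^3 - (5/2)x^2 - 40x - 2

the result is g(x) = -(7/2)x^4 - 28x^3 - (5/2)x^2 - 40x - 2


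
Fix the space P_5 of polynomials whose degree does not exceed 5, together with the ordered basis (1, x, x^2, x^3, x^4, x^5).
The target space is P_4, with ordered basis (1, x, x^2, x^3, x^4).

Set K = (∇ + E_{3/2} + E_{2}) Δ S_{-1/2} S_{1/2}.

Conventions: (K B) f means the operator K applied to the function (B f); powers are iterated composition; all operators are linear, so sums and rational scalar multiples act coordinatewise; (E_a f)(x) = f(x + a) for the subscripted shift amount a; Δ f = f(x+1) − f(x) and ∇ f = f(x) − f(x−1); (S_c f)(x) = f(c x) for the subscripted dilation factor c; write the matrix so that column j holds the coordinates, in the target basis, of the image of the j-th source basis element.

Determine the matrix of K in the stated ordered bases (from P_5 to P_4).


image of 1: 0
image of x: -1/2
image of x^2: (1/4)x + 11/16
image of x^3: -(3/32)x^2 - (33/64)x - 125/256
image of x^4: (1/32)x^3 + (33/128)x^2 + (125/256)x + 101/256
image of x^5: -(5/512)x^4 - (55/512)x^3 - (625/2048)x^2 - (505/1024)x - 4817/16384
each image's coordinates form column j of the matrix

the matrix is [[0, -1/2, 11/16, -125/256, 101/256, -4817/16384]; [0, 0, 1/4, -33/64, 125/256, -505/1024]; [0, 0, 0, -3/32, 33/128, -625/2048]; [0, 0, 0, 0, 1/32, -55/512]; [0, 0, 0, 0, 0, -5/512]] (rows listed top to bottom)


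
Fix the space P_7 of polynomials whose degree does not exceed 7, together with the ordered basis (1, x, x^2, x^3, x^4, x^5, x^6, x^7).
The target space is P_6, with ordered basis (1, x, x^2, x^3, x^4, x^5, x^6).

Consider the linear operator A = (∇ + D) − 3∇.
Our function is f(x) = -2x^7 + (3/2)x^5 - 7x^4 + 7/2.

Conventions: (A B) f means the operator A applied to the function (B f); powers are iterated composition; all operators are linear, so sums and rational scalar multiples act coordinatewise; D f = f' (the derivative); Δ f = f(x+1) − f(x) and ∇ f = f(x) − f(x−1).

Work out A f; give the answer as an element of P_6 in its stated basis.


∇ f = -14x^6 + 42x^5 - (125/2)x^4 + 27x^3 + 15x^2 - (43/2)x + 13/2
D f = -14x^6 + (15/2)x^4 - 28x^3
(∇ + D) f = -28x^6 + 42x^5 - 55x^4 - x^3 + 15x^2 - (43/2)x + 13/2
∇ f = -14x^6 + 42x^5 - (125/2)x^4 + 27x^3 + 15x^2 - (43/2)x + 13/2
(-3∇) f = 42x^6 - 126x^5 + (375/2)x^4 - 81x^3 - 45x^2 + (129/2)x - 39/2
((∇ + D) − 3∇) f = 14x^6 - 84x^5 + (265/2)x^4 - 82x^3 - 30x^2 + 43x - 13

g(x) = 14x^6 - 84x^5 + (265/2)x^4 - 82x^3 - 30x^2 + 43x - 13


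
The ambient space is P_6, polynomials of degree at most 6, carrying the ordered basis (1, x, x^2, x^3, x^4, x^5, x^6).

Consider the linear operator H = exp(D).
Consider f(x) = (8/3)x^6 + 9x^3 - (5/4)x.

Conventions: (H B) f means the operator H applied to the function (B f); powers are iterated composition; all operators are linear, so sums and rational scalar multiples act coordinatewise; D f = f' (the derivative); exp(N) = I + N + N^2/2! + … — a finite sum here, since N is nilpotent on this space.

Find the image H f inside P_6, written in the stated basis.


order-1 term: 16x^5 + 27x^2 - 5/4
order-2 term: 40x^4 + 27x
order-3 term: (160/3)x^3 + 9
order-4 term: 40x^2
order-5 term: 16x
order-6 term: 8/3
the series for exp(D) f terminates at order 6
exp(D) f = (8/3)x^6 + 16x^5 + 40x^4 + (187/3)x^3 + 67x^2 + (167/4)x + 125/12

the image equals g(x) = (8/3)x^6 + 16x^5 + 40x^4 + (187/3)x^3 + 67x^2 + (167/4)x + 125/12


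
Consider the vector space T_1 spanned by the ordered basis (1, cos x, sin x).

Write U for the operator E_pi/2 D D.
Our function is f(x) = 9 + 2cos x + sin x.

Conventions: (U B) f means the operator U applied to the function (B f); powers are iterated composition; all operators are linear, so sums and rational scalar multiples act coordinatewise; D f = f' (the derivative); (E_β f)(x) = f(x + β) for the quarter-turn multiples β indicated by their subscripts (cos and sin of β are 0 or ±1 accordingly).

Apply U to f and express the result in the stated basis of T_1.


the result is g(x) = -cos x + 2sin x

D f = cos x - 2sin x
D D f = -2cos x - sin x
E_pi/2 D D f = -cos x + 2sin x


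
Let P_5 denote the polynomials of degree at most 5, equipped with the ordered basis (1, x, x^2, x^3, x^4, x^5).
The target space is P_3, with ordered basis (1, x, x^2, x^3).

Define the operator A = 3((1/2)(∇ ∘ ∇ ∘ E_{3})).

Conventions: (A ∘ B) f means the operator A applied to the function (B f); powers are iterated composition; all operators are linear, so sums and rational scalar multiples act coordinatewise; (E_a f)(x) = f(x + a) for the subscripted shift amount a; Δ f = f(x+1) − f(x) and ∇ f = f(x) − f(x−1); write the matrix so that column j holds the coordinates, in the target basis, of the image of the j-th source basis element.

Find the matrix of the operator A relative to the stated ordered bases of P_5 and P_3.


image of 1: 0
image of x: 0
image of x^2: 3
image of x^3: 9x + 18
image of x^4: 18x^2 + 72x + 75
image of x^5: 30x^3 + 180x^2 + 375x + 270
each image's coordinates form column j of the matrix

the matrix is [[0, 0, 3, 18, 75, 270]; [0, 0, 0, 9, 72, 375]; [0, 0, 0, 0, 18, 180]; [0, 0, 0, 0, 0, 30]] (rows listed top to bottom)


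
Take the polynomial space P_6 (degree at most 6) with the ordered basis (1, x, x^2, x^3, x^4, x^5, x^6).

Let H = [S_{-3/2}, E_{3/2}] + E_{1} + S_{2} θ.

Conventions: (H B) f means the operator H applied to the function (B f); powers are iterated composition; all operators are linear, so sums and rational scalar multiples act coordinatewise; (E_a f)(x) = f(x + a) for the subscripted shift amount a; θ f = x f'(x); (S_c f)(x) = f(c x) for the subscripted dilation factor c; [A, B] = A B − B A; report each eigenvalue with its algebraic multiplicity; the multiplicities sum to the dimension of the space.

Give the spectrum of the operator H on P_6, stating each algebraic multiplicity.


image of 1: 1
image of x: 3x + 19/4
image of x^2: 9x^2 - (37/4)x - 29/16
image of x^3: 25x^3 + (453/16)x^2 + (501/32)x + 1009/64
image of x^4: 65x^4 - (373/8)x^3 - (1023/32)x^2 - (2707/32)x - 5009/256
image of x^5: 161x^5 + (6395/64)x^4 + (6715/64)x^3 + (43805/128)x^2 + (81535/512)x + 67849/1024
image of x^6: 385x^6 - (10551/64)x^5 - (50835/256)x^4 - (125015/128)x^3 - (695415/1024)x^2 - (595281/1024)x - 480689/4096
the matrix is upper triangular; its diagonal is (1, 3, 9, 25, 65, 161, 385)
for a triangular matrix the eigenvalues are the diagonal entries, with algebraic multiplicity their repetition count

λ = 1 (multiplicity 1), λ = 3 (multiplicity 1), λ = 9 (multiplicity 1), λ = 25 (multiplicity 1), λ = 65 (multiplicity 1), λ = 161 (multiplicity 1), λ = 385 (multiplicity 1)


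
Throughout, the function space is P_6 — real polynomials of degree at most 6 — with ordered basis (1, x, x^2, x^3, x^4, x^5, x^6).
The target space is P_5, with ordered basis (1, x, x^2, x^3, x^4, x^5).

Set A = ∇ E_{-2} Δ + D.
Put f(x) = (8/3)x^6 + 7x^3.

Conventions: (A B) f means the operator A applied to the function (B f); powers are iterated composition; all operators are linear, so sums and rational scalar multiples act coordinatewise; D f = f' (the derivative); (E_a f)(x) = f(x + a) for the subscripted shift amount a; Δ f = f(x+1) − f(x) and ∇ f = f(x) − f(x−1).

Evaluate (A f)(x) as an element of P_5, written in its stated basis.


Δ f = 16x^5 + 40x^4 + (160/3)x^3 + 61x^2 + 37x + 29/3
E_{-2} Δ f = 16x^5 - 120x^4 + (1120/3)x^3 - 579x^2 + 433x - 119
∇ E_{-2} Δ f = 80x^4 - 640x^3 + 2000x^2 - 2838x + 4564/3
D f = 16x^5 + 21x^2
(∇ E_{-2} Δ + D) f = 16x^5 + 80x^4 - 640x^3 + 2021x^2 - 2838x + 4564/3

the result is g(x) = 16x^5 + 80x^4 - 640x^3 + 2021x^2 - 2838x + 4564/3


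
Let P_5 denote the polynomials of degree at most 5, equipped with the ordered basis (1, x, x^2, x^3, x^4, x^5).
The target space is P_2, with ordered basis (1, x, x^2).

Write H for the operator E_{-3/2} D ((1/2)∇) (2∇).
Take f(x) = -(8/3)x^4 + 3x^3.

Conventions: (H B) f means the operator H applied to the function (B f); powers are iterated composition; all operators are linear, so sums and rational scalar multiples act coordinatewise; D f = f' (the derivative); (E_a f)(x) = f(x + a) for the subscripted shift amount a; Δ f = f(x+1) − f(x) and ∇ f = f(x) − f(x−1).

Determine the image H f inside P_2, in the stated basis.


the result is g(x) = -64x + 178

∇ f = -(32/3)x^3 + 25x^2 - (59/3)x + 17/3
(2∇) f = -(64/3)x^3 + 50x^2 - (118/3)x + 34/3
∇ (2∇) f = -64x^2 + 164x - 332/3
((1/2)∇) (2∇) f = -32x^2 + 82x - 166/3
D ((1/2)∇) (2∇) f = -64x + 82
E_{-3/2} D ((1/2)∇) (2∇) f = -64x + 178


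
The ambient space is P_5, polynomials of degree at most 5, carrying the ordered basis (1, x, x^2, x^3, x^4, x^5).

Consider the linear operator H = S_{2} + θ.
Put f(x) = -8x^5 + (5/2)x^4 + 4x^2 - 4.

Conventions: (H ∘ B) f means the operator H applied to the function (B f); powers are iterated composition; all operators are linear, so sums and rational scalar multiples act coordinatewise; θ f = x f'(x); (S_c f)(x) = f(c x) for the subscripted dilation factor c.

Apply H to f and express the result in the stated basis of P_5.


the image equals g(x) = -296x^5 + 50x^4 + 24x^2 - 4

S_{2} f = -256x^5 + 40x^4 + 16x^2 - 4
θ f = -40x^5 + 10x^4 + 8x^2
(S_{2} + θ) f = -296x^5 + 50x^4 + 24x^2 - 4


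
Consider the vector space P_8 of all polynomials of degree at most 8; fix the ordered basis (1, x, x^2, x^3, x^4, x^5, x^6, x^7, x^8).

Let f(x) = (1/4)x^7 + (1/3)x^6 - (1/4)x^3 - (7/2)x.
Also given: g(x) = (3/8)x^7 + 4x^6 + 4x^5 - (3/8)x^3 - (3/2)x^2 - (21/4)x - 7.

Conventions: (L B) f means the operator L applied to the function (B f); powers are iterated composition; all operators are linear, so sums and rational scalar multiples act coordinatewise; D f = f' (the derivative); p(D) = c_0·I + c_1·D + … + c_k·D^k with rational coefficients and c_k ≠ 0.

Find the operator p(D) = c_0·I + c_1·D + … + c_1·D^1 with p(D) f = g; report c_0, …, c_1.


p(D) = (3/2)·I + 2·D, i.e. c_0 = 3/2, c_1 = 2

D^0 f = (1/4)x^7 + (1/3)x^6 - (1/4)x^3 - (7/2)x
D^1 f = (7/4)x^6 + 2x^5 - (3/4)x^2 - 7/2
matching coefficients of g against c_0 f + c_1 Df + … from the top degree down determines the c_i
solution: c_0 = 3/2, c_1 = 2


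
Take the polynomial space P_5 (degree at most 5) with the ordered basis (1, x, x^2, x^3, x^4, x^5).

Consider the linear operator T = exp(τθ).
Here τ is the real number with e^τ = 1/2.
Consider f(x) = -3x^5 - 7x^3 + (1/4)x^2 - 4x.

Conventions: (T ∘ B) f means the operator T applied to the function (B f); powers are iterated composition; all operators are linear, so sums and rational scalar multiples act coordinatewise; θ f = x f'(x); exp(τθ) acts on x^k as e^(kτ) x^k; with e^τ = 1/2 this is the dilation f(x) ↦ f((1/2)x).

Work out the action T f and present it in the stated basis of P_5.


exp(τθ) x^k = e^(kτ) x^k; with e^τ = 1/2 this sends x^k to (1/2)^k x^k
x ↦ 1/2 x
x^2 ↦ 1/4 x^2
x^3 ↦ 1/8 x^3
x^5 ↦ 1/32 x^5
applying this coordinatewise to f: exp(τθ) f = -(3/32)x^5 - (7/8)x^3 + (1/16)x^2 - 2x

the result is g(x) = -(3/32)x^5 - (7/8)x^3 + (1/16)x^2 - 2x


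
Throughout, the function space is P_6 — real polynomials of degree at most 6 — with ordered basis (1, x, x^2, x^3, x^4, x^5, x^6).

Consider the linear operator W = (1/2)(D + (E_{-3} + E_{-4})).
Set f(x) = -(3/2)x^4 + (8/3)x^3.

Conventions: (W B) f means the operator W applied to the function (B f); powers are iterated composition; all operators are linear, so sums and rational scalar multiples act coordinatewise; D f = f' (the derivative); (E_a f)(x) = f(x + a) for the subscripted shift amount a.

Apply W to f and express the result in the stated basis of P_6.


D f = -6x^3 + 8x^2
E_{-3} f = -(3/2)x^4 + (62/3)x^3 - 105x^2 + 234x - 387/2
E_{-4} f = -(3/2)x^4 + (80/3)x^3 - 176x^2 + 512x - 1664/3
(E_{-3} + E_{-4}) f = -3x^4 + (142/3)x^3 - 281x^2 + 746x - 4489/6
(D + (E_{-3} + E_{-4})) f = -3x^4 + (124/3)x^3 - 273x^2 + 746x - 4489/6
((1/2)(D + (E_{-3} + E_{-4}))) f = -(3/2)x^4 + (62/3)x^3 - (273/2)x^2 + 373x - 4489/12

the result is g(x) = -(3/2)x^4 + (62/3)x^3 - (273/2)x^2 + 373x - 4489/12


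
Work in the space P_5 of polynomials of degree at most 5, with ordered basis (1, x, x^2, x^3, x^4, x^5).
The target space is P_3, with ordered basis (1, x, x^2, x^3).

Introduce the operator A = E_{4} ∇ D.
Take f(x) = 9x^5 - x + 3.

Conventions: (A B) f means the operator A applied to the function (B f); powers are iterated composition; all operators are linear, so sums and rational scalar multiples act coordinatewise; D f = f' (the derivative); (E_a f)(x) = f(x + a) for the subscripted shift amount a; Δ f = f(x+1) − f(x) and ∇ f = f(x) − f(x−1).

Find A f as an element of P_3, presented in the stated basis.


D f = 45x^4 - 1
∇ D f = 180x^3 - 270x^2 + 180x - 45
E_{4} ∇ D f = 180x^3 + 1890x^2 + 6660x + 7875

the result is g(x) = 180x^3 + 1890x^2 + 6660x + 7875


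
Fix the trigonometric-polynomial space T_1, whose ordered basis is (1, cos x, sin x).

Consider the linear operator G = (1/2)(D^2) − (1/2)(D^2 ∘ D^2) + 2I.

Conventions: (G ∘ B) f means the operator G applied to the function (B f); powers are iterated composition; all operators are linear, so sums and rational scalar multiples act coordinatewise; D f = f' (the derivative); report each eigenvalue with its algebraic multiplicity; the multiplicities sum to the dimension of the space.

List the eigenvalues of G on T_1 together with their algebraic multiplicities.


λ = 1 (multiplicity 2), λ = 2 (multiplicity 1)

image of 1: 2
image of cos x: cos x
image of sin x: sin x
the matrix is diagonal; its diagonal is (2, 1, 1)
for a triangular matrix the eigenvalues are the diagonal entries, with algebraic multiplicity their repetition count


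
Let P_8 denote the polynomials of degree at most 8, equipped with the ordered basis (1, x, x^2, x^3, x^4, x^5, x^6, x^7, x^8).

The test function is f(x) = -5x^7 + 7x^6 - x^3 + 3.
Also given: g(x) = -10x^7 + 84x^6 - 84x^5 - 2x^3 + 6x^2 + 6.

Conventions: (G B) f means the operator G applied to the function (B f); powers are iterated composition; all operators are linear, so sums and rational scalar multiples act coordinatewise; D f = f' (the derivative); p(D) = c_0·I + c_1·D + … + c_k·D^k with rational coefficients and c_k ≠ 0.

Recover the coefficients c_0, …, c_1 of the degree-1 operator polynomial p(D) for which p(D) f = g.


p(D) = 2·I − 2·D, i.e. c_0 = 2, c_1 = -2

D^0 f = -5x^7 + 7x^6 - x^3 + 3
D^1 f = -35x^6 + 42x^5 - 3x^2
matching coefficients of g against c_0 f + c_1 Df + … from the top degree down determines the c_i
solution: c_0 = 2, c_1 = -2
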